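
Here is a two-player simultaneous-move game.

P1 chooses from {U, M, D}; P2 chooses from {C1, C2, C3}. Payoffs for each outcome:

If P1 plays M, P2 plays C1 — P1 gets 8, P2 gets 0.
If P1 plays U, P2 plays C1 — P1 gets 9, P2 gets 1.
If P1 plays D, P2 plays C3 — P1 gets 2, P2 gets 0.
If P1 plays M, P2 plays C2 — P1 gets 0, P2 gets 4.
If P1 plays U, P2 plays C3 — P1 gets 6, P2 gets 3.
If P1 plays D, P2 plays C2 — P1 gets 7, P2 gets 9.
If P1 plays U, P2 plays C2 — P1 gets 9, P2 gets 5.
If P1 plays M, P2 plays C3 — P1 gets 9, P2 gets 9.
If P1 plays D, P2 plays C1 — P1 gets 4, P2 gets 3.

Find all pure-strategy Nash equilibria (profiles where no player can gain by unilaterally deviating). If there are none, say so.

For each strategy profile, look for a profitable unilateral deviation.
(U, C1): P2 can switch to C2 (1 → 5). Not NE.
(U, C2): P1 gets 9, best alternative 7; P2 gets 5, best alternative 3. No profitable deviation — NE.
(U, C3): P1 can switch to M (6 → 9). Not NE.
(M, C1): P1 can switch to U (8 → 9). Not NE.
(M, C2): P1 can switch to U (0 → 9). Not NE.
(M, C3): P1 gets 9, best alternative 6; P2 gets 9, best alternative 4. No profitable deviation — NE.
(D, C1): P1 can switch to U (4 → 9). Not NE.
(D, C2): P1 can switch to U (7 → 9). Not NE.
(The remaining 1 profile has a profitable deviation by the same check.)

The pure Nash equilibria are (U, C2), (M, C3).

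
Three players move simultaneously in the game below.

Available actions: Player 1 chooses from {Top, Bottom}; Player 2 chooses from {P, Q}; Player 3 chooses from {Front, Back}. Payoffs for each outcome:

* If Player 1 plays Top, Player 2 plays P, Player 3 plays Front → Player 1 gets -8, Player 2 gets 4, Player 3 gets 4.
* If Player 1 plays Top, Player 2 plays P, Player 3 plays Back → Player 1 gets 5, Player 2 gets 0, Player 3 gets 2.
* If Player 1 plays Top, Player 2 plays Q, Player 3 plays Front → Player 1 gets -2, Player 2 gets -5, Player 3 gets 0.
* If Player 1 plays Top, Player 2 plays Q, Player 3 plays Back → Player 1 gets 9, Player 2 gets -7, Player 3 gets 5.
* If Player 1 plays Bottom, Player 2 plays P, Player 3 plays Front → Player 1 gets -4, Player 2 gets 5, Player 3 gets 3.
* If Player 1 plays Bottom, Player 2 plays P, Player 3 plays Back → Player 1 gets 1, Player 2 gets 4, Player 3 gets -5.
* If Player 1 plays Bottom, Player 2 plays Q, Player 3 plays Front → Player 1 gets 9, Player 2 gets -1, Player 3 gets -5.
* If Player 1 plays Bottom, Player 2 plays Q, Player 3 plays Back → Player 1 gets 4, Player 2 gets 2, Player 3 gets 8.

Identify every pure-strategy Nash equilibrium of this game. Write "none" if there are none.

For each strategy profile, look for a profitable unilateral deviation.
(Top, P, Front): Player 1 can switch to Bottom (-8 → -4). Not NE.
(Top, P, Back): Player 3 can switch to Front (2 → 4). Not NE.
(Top, Q, Front): Player 1 can switch to Bottom (-2 → 9). Not NE.
(Top, Q, Back): Player 2 can switch to P (-7 → 0). Not NE.
(Bottom, P, Front): Player 1 gets -4, best alternative -8; Player 2 gets 5, best alternative -1; Player 3 gets 3, best alternative -5. No profitable deviation — NE.
(Bottom, P, Back): Player 1 can switch to Top (1 → 5). Not NE.
(Bottom, Q, Front): Player 2 can switch to P (-1 → 5). Not NE.
(Bottom, Q, Back): Player 1 can switch to Top (4 → 9). Not NE.

Pure NE: (Bottom, P, Front)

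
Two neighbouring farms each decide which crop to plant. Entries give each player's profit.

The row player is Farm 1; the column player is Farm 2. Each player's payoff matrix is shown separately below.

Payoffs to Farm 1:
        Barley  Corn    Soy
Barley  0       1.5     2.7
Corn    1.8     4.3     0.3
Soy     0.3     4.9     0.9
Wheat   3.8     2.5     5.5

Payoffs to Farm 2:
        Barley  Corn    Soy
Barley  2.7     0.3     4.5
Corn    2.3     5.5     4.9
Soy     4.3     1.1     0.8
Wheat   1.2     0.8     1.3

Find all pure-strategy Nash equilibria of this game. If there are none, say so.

Pure NE: (Wheat, Soy)

Farm 1 against Barley: payoffs 0, 1.8, 0.3, 3.8 → best response Wheat.
Farm 1 against Corn: payoffs 1.5, 4.3, 4.9, 2.5 → best response Soy.
Farm 1 against Soy: payoffs 2.7, 0.3, 0.9, 5.5 → best response Wheat.
Farm 2 against Barley: payoffs 2.7, 0.3, 4.5 → best response Soy.
Farm 2 against Corn: payoffs 2.3, 5.5, 4.9 → best response Corn.
Farm 2 against Soy: payoffs 4.3, 1.1, 0.8 → best response Barley.
Farm 2 against Wheat: payoffs 1.2, 0.8, 1.3 → best response Soy.
Mutual best responses: (Wheat, Soy).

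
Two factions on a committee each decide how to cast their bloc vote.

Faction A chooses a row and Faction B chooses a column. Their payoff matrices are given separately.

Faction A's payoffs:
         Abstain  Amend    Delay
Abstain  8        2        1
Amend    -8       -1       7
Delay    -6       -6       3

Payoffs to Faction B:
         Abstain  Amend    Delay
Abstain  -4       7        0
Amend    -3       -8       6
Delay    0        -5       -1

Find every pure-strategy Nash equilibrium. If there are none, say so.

(Abstain, Amend), (Amend, Delay)

Mark each player's best response to every combination of opponents' strategies; a profile where every player is best-responding is a pure Nash equilibrium.
Faction A against Abstain: payoffs 8, -8, -6 → best response Abstain.
Faction A against Amend: payoffs 2, -1, -6 → best response Abstain.
Faction A against Delay: payoffs 1, 7, 3 → best response Amend.
Faction B against Abstain: payoffs -4, 7, 0 → best response Amend.
Faction B against Amend: payoffs -3, -8, 6 → best response Delay.
Faction B against Delay: payoffs 0, -5, -1 → best response Abstain.
Mutual best responses: (Abstain, Amend); (Amend, Delay).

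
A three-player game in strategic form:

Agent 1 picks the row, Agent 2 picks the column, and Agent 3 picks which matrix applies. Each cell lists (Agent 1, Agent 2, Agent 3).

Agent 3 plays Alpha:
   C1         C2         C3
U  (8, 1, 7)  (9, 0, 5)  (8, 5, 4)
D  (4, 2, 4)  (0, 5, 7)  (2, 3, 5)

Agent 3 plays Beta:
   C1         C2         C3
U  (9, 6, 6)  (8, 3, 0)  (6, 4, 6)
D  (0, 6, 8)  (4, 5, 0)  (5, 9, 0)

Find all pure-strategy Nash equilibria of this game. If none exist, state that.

(U, C1, Alpha): Agent 2 can switch to C3 (1 → 5). Not NE.
(U, C1, Beta): Agent 3 can switch to Alpha (6 → 7). Not NE.
(U, C2, Alpha): Agent 2 can switch to C1 (0 → 1). Not NE.
(U, C2, Beta): Agent 2 can switch to C1 (3 → 6). Not NE.
(U, C3, Alpha): Agent 3 can switch to Beta (4 → 6). Not NE.
(U, C3, Beta): Agent 2 can switch to C1 (4 → 6). Not NE.
(D, C1, Alpha): Agent 1 can switch to U (4 → 8). Not NE.
(D, C1, Beta): Agent 1 can switch to U (0 → 9). Not NE.
(The remaining 4 profiles each have a profitable deviation by the same check.)

No pure-strategy Nash equilibrium.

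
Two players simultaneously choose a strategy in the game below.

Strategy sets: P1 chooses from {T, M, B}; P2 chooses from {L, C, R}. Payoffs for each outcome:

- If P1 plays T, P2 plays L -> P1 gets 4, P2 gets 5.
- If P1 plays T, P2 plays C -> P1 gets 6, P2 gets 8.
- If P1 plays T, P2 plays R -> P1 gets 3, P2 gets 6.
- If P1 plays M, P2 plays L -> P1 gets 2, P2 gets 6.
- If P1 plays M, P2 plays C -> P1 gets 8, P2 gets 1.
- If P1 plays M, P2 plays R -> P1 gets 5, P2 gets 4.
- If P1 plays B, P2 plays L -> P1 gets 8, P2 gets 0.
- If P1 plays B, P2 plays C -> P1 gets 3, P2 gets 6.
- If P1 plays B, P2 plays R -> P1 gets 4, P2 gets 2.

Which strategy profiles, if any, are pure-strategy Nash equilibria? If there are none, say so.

Check each profile: it is a Nash equilibrium iff no player can strictly gain by switching unilaterally.
(T, L): P1 can switch to B (4 → 8). Not NE.
(T, C): P1 can switch to M (6 → 8). Not NE.
(T, R): P1 can switch to M (3 → 5). Not NE.
(M, L): P1 can switch to T (2 → 4). Not NE.
(M, C): P2 can switch to L (1 → 6). Not NE.
(M, R): P2 can switch to L (4 → 6). Not NE.
(The remaining 3 profiles each have a profitable deviation by the same check.)

This game has no pure Nash equilibrium.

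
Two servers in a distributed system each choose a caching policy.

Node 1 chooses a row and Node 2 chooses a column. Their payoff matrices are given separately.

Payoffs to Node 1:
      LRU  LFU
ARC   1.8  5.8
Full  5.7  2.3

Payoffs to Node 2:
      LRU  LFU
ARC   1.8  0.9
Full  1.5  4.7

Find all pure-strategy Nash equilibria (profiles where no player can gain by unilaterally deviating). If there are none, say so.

none

Node 1 against LRU: payoffs 1.8, 5.7 → best response Full.
Node 1 against LFU: payoffs 5.8, 2.3 → best response ARC.
Node 2 against ARC: payoffs 1.8, 0.9 → best response LRU.
Node 2 against Full: payoffs 1.5, 4.7 → best response LFU.
No profile is a mutual best response for all players.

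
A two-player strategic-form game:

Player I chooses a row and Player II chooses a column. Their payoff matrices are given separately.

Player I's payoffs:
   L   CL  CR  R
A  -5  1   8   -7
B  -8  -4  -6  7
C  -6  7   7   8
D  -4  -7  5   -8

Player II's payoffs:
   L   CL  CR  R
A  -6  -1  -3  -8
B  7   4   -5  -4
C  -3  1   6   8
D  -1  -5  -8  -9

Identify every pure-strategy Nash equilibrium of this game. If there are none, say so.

Pure-strategy Nash equilibria: (C, R) and (D, L)

Player I against L: payoffs -5, -8, -6, -4 → best response D.
Player I against CL: payoffs 1, -4, 7, -7 → best response C.
Player I against CR: payoffs 8, -6, 7, 5 → best response A.
Player I against R: payoffs -7, 7, 8, -8 → best response C.
Player II against A: payoffs -6, -1, -3, -8 → best response CL.
Player II against B: payoffs 7, 4, -5, -4 → best response L.
Player II against C: payoffs -3, 1, 6, 8 → best response R.
Player II against D: payoffs -1, -5, -8, -9 → best response L.
Mutual best responses: (C, R); (D, L).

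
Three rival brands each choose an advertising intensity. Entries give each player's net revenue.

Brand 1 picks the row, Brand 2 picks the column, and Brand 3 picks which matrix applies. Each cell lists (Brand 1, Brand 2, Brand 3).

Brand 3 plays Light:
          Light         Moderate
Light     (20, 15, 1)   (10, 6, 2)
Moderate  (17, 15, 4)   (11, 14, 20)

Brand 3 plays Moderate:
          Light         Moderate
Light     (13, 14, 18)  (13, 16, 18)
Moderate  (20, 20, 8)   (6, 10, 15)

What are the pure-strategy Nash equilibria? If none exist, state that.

The pure Nash equilibria are (Light, Moderate, Moderate), (Moderate, Light, Moderate).

Check each profile: it is a Nash equilibrium iff no player can strictly gain by switching unilaterally.
(Light, Light, Light): Brand 3 can switch to Moderate (1 → 18). Not NE.
(Light, Light, Moderate): Brand 1 can switch to Moderate (13 → 20). Not NE.
(Light, Moderate, Light): Brand 1 can switch to Moderate (10 → 11). Not NE.
(Light, Moderate, Moderate): Brand 1 gets 13, best alternative 6; Brand 2 gets 16, best alternative 14; Brand 3 gets 18, best alternative 2. No profitable deviation — NE.
(Moderate, Light, Light): Brand 1 can switch to Light (17 → 20). Not NE.
(Moderate, Light, Moderate): Brand 1 gets 20, best alternative 13; Brand 2 gets 20, best alternative 10; Brand 3 gets 8, best alternative 4. No profitable deviation — NE.
(Moderate, Moderate, Light): Brand 2 can switch to Light (14 → 15). Not NE.
(Moderate, Moderate, Moderate): Brand 1 can switch to Light (6 → 13). Not NE.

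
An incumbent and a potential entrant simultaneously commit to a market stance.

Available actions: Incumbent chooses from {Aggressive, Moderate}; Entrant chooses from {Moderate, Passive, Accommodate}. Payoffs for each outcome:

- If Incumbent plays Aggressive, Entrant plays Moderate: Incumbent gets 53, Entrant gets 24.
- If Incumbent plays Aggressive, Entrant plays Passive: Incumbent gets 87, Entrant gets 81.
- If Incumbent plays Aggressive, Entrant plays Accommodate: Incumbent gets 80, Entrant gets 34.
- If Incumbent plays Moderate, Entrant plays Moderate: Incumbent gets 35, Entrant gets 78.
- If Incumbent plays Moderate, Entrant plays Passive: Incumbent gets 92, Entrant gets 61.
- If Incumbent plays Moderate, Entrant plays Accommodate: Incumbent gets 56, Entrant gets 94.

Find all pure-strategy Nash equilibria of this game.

This game has no pure Nash equilibrium.

Incumbent against Moderate: payoffs 53, 35 → best response Aggressive.
Incumbent against Passive: payoffs 87, 92 → best response Moderate.
Incumbent against Accommodate: payoffs 80, 56 → best response Aggressive.
Entrant against Aggressive: payoffs 24, 81, 34 → best response Passive.
Entrant against Moderate: payoffs 78, 61, 94 → best response Accommodate.
No profile is a mutual best response for all players.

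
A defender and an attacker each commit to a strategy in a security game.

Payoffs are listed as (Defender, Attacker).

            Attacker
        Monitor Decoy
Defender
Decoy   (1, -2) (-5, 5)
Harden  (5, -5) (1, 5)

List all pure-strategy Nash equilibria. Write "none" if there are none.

The unique pure-strategy Nash equilibrium is (Harden, Decoy).

Defender against Monitor: payoffs 1, 5 → best response Harden.
Defender against Decoy: payoffs -5, 1 → best response Harden.
Attacker against Decoy: payoffs -2, 5 → best response Decoy.
Attacker against Harden: payoffs -5, 5 → best response Decoy.
Mutual best responses: (Harden, Decoy).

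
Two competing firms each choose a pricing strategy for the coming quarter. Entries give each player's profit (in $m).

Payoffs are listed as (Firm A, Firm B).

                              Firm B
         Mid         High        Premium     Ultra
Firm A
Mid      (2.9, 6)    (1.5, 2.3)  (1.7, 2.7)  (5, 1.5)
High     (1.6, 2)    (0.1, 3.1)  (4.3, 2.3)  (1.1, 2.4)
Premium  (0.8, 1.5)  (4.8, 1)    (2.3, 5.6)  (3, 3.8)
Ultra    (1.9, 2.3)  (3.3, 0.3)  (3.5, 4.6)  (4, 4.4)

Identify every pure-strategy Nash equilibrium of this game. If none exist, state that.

(Mid, Mid)

(Mid, Mid): Firm A gets 2.9, best alternative 1.9; Firm B gets 6, best alternative 2.7. No profitable deviation — NE.
(Mid, High): Firm A can switch to Premium (1.5 → 4.8). Not NE.
(Mid, Premium): Firm A can switch to High (1.7 → 4.3). Not NE.
(Mid, Ultra): Firm B can switch to Mid (1.5 → 6). Not NE.
(High, Mid): Firm A can switch to Mid (1.6 → 2.9). Not NE.
(High, High): Firm A can switch to Mid (0.1 → 1.5). Not NE.
(High, Premium): Firm B can switch to High (2.3 → 3.1). Not NE.
(High, Ultra): Firm A can switch to Mid (1.1 → 5). Not NE.
(Premium, Mid): Firm A can switch to Mid (0.8 → 2.9). Not NE.
(The remaining 7 profiles each have a profitable deviation by the same check.)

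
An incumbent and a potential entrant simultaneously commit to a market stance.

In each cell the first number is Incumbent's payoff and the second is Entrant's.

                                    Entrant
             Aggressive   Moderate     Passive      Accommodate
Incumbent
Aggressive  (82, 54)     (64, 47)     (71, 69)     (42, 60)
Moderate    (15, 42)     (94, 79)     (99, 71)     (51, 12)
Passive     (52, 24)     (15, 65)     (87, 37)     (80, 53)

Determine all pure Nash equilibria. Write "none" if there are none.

Pure NE: (Moderate, Moderate)

Check each profile: it is a Nash equilibrium iff no player can strictly gain by switching unilaterally.
(Aggressive, Aggressive): Entrant can switch to Passive (54 → 69). Not NE.
(Aggressive, Moderate): Incumbent can switch to Moderate (64 → 94). Not NE.
(Aggressive, Passive): Incumbent can switch to Moderate (71 → 99). Not NE.
(Aggressive, Accommodate): Incumbent can switch to Moderate (42 → 51). Not NE.
(Moderate, Aggressive): Incumbent can switch to Aggressive (15 → 82). Not NE.
(Moderate, Moderate): Incumbent gets 94, best alternative 64; Entrant gets 79, best alternative 71. No profitable deviation — NE.
(Moderate, Passive): Entrant can switch to Moderate (71 → 79). Not NE.
(The remaining 5 profiles each have a profitable deviation by the same check.)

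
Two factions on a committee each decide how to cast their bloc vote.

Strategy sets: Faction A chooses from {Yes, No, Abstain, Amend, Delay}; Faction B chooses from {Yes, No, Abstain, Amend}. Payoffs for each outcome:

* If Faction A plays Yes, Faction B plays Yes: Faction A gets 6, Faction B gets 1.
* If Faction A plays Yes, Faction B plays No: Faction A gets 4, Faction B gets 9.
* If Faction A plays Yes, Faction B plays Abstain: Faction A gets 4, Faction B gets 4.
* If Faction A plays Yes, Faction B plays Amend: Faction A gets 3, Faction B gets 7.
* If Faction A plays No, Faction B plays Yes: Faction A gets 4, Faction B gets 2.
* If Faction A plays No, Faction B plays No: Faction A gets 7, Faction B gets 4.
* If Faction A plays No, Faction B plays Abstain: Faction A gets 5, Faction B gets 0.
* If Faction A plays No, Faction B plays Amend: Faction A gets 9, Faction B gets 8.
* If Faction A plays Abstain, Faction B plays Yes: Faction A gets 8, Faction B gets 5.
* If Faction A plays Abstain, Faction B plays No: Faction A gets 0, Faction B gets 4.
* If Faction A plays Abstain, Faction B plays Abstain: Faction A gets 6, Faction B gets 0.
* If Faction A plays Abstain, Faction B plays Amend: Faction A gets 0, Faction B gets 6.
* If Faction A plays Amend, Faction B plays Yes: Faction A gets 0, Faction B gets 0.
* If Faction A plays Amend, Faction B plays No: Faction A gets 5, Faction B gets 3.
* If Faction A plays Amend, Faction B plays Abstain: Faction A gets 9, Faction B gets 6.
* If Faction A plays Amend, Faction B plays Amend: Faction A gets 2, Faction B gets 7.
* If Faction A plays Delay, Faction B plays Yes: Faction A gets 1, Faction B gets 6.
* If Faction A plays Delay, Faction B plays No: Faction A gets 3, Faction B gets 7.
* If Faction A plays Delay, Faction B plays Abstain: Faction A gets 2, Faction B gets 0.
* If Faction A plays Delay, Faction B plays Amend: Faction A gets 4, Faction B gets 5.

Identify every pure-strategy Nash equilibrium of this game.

The unique pure-strategy Nash equilibrium is (No, Amend).

For each player, find the best response to each opponent profile; mutual best responses are the pure NE.
Faction A against Yes: payoffs 6, 4, 8, 0, 1 → best response Abstain.
Faction A against No: payoffs 4, 7, 0, 5, 3 → best response No.
Faction A against Abstain: payoffs 4, 5, 6, 9, 2 → best response Amend.
Faction A against Amend: payoffs 3, 9, 0, 2, 4 → best response No.
Faction B against Yes: payoffs 1, 9, 4, 7 → best response No.
Faction B against No: payoffs 2, 4, 0, 8 → best response Amend.
Faction B against Abstain: payoffs 5, 4, 0, 6 → best response Amend.
Faction B against Amend: payoffs 0, 3, 6, 7 → best response Amend.
Faction B against Delay: payoffs 6, 7, 0, 5 → best response No.
Mutual best responses: (No, Amend).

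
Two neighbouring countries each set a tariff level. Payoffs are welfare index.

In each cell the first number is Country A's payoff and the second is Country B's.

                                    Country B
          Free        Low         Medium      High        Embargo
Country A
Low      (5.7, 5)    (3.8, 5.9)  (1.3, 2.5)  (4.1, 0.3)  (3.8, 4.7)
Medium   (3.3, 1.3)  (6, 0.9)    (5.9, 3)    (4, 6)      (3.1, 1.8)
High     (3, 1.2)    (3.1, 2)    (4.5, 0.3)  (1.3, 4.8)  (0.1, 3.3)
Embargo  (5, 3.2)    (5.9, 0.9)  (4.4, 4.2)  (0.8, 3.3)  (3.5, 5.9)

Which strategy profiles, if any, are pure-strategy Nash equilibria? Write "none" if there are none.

There is no pure-strategy Nash equilibrium.

(Low, Free): Country B can switch to Low (5 → 5.9). Not NE.
(Low, Low): Country A can switch to Medium (3.8 → 6). Not NE.
(Low, Medium): Country A can switch to Medium (1.3 → 5.9). Not NE.
(Low, High): Country B can switch to Free (0.3 → 5). Not NE.
(Low, Embargo): Country B can switch to Free (4.7 → 5). Not NE.
(Medium, Free): Country A can switch to Low (3.3 → 5.7). Not NE.
(Medium, Low): Country B can switch to Free (0.9 → 1.3). Not NE.
(Medium, Medium): Country B can switch to High (3 → 6). Not NE.
(Medium, High): Country A can switch to Low (4 → 4.1). Not NE.
(Medium, Embargo): Country A can switch to Low (3.1 → 3.8). Not NE.
(High, Free): Country A can switch to Low (3 → 5.7). Not NE.
(High, Low): Country A can switch to Low (3.1 → 3.8). Not NE.
(The remaining 8 profiles each have a profitable deviation by the same check.)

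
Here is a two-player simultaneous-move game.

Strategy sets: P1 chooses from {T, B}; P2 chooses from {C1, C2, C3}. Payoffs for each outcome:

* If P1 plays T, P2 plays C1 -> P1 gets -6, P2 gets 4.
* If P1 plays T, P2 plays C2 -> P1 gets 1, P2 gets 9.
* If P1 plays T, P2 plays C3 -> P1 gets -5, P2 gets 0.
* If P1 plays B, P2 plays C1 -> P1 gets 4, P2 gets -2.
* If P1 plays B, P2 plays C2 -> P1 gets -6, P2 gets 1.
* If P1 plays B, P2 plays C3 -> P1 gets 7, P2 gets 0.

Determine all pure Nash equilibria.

Pure NE: (T, C2)

For each player, find the best response to each opponent profile; mutual best responses are the pure NE.
P1 against C1: payoffs -6, 4 → best response B.
P1 against C2: payoffs 1, -6 → best response T.
P1 against C3: payoffs -5, 7 → best response B.
P2 against T: payoffs 4, 9, 0 → best response C2.
P2 against B: payoffs -2, 1, 0 → best response C2.
Mutual best responses: (T, C2).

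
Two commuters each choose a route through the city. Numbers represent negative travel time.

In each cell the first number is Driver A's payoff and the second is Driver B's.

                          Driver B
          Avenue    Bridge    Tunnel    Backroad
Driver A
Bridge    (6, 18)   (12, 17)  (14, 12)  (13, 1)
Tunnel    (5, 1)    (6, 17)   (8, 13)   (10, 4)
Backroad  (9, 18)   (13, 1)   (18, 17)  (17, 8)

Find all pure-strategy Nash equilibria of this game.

Pure NE: (Backroad, Avenue)

Driver A against Avenue: payoffs 6, 5, 9 → best response Backroad.
Driver A against Bridge: payoffs 12, 6, 13 → best response Backroad.
Driver A against Tunnel: payoffs 14, 8, 18 → best response Backroad.
Driver A against Backroad: payoffs 13, 10, 17 → best response Backroad.
Driver B against Bridge: payoffs 18, 17, 12, 1 → best response Avenue.
Driver B against Tunnel: payoffs 1, 17, 13, 4 → best response Bridge.
Driver B against Backroad: payoffs 18, 1, 17, 8 → best response Avenue.
Mutual best responses: (Backroad, Avenue).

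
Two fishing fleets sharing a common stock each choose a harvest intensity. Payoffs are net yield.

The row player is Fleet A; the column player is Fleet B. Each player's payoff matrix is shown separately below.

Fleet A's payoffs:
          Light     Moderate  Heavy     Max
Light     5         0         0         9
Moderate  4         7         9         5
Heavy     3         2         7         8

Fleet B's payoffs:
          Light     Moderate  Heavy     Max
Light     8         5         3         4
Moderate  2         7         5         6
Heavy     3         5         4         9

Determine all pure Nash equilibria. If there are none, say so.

Pure-strategy Nash equilibria: (Light, Light), (Moderate, Moderate)

(Light, Light): Fleet A gets 5, best alternative 4; Fleet B gets 8, best alternative 5. No profitable deviation — NE.
(Light, Moderate): Fleet A can switch to Moderate (0 → 7). Not NE.
(Light, Heavy): Fleet A can switch to Moderate (0 → 9). Not NE.
(Light, Max): Fleet B can switch to Light (4 → 8). Not NE.
(Moderate, Light): Fleet A can switch to Light (4 → 5). Not NE.
(Moderate, Moderate): Fleet A gets 7, best alternative 2; Fleet B gets 7, best alternative 6. No profitable deviation — NE.
(Moderate, Heavy): Fleet B can switch to Moderate (5 → 7). Not NE.
(Moderate, Max): Fleet A can switch to Light (5 → 9). Not NE.
(Heavy, Light): Fleet A can switch to Light (3 → 5). Not NE.
(Heavy, Moderate): Fleet A can switch to Moderate (2 → 7). Not NE.
(Heavy, Heavy): Fleet A can switch to Moderate (7 → 9). Not NE.
(Heavy, Max): Fleet A can switch to Light (8 → 9). Not NE.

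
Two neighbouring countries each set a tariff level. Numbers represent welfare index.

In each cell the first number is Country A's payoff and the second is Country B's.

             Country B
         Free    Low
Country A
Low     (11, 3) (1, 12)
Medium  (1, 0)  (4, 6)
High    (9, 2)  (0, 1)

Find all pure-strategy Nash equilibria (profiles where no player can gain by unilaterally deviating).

Mark each player's best response to every combination of opponents' strategies; a profile where every player is best-responding is a pure Nash equilibrium.
Country A against Free: payoffs 11, 1, 9 → best response Low.
Country A against Low: payoffs 1, 4, 0 → best response Medium.
Country B against Low: payoffs 3, 12 → best response Low.
Country B against Medium: payoffs 0, 6 → best response Low.
Country B against High: payoffs 2, 1 → best response Free.
Mutual best responses: (Medium, Low).

The unique pure-strategy Nash equilibrium is (Medium, Low).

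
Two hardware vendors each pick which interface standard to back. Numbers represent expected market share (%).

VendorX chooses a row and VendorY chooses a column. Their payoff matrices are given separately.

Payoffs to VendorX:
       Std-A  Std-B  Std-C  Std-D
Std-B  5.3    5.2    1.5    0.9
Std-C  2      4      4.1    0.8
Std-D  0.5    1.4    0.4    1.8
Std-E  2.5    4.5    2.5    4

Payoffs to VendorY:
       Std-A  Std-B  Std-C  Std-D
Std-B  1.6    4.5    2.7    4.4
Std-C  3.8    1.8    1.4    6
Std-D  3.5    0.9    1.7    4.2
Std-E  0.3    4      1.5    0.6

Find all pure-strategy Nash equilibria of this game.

(Std-B, Std-A): VendorY can switch to Std-B (1.6 → 4.5). Not NE.
(Std-B, Std-B): VendorX gets 5.2, best alternative 4.5; VendorY gets 4.5, best alternative 4.4. No profitable deviation — NE.
(Std-B, Std-C): VendorX can switch to Std-C (1.5 → 4.1). Not NE.
(Std-B, Std-D): VendorX can switch to Std-D (0.9 → 1.8). Not NE.
(Std-C, Std-A): VendorX can switch to Std-B (2 → 5.3). Not NE.
(Std-C, Std-B): VendorX can switch to Std-B (4 → 5.2). Not NE.
(Std-C, Std-C): VendorY can switch to Std-A (1.4 → 3.8). Not NE.
(Std-C, Std-D): VendorX can switch to Std-B (0.8 → 0.9). Not NE.
(Std-D, Std-A): VendorX can switch to Std-B (0.5 → 5.3). Not NE.
(Std-D, Std-B): VendorX can switch to Std-B (1.4 → 5.2). Not NE.
(Std-D, Std-C): VendorX can switch to Std-B (0.4 → 1.5). Not NE.
(Std-D, Std-D): VendorX can switch to Std-E (1.8 → 4). Not NE.
(Std-E, Std-A): VendorX can switch to Std-B (2.5 → 5.3). Not NE.
(The remaining 3 profiles each have a profitable deviation by the same check.)

(Std-B, Std-B)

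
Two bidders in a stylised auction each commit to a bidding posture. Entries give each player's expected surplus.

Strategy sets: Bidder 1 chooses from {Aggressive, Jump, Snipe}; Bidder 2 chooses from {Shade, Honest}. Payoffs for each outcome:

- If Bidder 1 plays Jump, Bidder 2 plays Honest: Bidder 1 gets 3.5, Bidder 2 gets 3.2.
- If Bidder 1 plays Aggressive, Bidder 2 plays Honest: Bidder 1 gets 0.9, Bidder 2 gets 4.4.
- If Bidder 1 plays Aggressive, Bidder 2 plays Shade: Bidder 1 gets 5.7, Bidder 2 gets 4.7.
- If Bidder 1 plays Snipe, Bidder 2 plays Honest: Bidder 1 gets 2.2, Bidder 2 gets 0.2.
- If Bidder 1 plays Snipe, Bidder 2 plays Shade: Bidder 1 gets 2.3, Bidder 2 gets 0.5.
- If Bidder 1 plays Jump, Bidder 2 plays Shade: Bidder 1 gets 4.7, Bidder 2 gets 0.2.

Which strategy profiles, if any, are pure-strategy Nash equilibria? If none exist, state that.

Bidder 1 against Shade: payoffs 5.7, 4.7, 2.3 → best response Aggressive.
Bidder 1 against Honest: payoffs 0.9, 3.5, 2.2 → best response Jump.
Bidder 2 against Aggressive: payoffs 4.7, 4.4 → best response Shade.
Bidder 2 against Jump: payoffs 0.2, 3.2 → best response Honest.
Bidder 2 against Snipe: payoffs 0.5, 0.2 → best response Shade.
Mutual best responses: (Aggressive, Shade); (Jump, Honest).

(Aggressive, Shade); (Jump, Honest)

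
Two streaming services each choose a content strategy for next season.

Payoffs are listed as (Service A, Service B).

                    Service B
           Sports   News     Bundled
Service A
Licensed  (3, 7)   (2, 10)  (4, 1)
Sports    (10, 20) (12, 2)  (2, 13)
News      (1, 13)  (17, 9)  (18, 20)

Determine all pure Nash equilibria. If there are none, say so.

Mark each player's best response to every combination of opponents' strategies; a profile where every player is best-responding is a pure Nash equilibrium.
Service A against Sports: payoffs 3, 10, 1 → best response Sports.
Service A against News: payoffs 2, 12, 17 → best response News.
Service A against Bundled: payoffs 4, 2, 18 → best response News.
Service B against Licensed: payoffs 7, 10, 1 → best response News.
Service B against Sports: payoffs 20, 2, 13 → best response Sports.
Service B against News: payoffs 13, 9, 20 → best response Bundled.
Mutual best responses: (Sports, Sports); (News, Bundled).

(Sports, Sports) and (News, Bundled)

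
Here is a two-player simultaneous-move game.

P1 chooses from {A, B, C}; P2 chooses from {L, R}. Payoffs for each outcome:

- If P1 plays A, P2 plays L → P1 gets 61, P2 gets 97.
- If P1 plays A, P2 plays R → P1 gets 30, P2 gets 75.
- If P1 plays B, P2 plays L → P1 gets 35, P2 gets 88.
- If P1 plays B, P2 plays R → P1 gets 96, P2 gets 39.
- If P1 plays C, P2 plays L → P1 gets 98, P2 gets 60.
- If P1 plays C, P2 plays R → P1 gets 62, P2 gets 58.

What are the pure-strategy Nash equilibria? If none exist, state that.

(C, L)

Mark each player's best response to every combination of opponents' strategies; a profile where every player is best-responding is a pure Nash equilibrium.
P1 against L: payoffs 61, 35, 98 → best response C.
P1 against R: payoffs 30, 96, 62 → best response B.
P2 against A: payoffs 97, 75 → best response L.
P2 against B: payoffs 88, 39 → best response L.
P2 against C: payoffs 60, 58 → best response L.
Mutual best responses: (C, L).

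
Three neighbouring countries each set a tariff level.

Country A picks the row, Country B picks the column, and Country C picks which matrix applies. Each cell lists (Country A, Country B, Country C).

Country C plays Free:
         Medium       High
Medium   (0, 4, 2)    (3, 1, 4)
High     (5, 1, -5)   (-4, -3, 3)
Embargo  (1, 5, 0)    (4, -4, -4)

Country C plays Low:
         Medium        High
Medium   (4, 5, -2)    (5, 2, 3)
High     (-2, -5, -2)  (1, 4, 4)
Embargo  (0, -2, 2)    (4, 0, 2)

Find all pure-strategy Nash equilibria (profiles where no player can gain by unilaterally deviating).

Country A against (Medium, Free): payoffs 0, 5, 1 → best response High.
Country A against (Medium, Low): payoffs 4, -2, 0 → best response Medium.
Country A against (High, Free): payoffs 3, -4, 4 → best response Embargo.
Country A against (High, Low): payoffs 5, 1, 4 → best response Medium.
Country B against (Medium, Free): payoffs 4, 1 → best response Medium.
Country B against (Medium, Low): payoffs 5, 2 → best response Medium.
Country B against (High, Free): payoffs 1, -3 → best response Medium.
Country B against (High, Low): payoffs -5, 4 → best response High.
Country B against (Embargo, Free): payoffs 5, -4 → best response Medium.
Country B against (Embargo, Low): payoffs -2, 0 → best response High.
Country C against (Medium, Medium): payoffs 2, -2 → best response Free.
Country C against (Medium, High): payoffs 4, 3 → best response Free.
Country C against (High, Medium): payoffs -5, -2 → best response Low.
Country C against (High, High): payoffs 3, 4 → best response Low.
Country C against (Embargo, Medium): payoffs 0, 2 → best response Low.
Country C against (Embargo, High): payoffs -4, 2 → best response Low.
No profile is a mutual best response for all players.

No pure-strategy Nash equilibrium.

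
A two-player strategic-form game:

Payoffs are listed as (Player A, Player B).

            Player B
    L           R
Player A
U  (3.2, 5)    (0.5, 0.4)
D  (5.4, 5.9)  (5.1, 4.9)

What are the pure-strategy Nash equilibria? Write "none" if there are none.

(U, L): Player A can switch to D (3.2 → 5.4). Not NE.
(U, R): Player A can switch to D (0.5 → 5.1). Not NE.
(D, L): Player A gets 5.4, best alternative 3.2; Player B gets 5.9, best alternative 4.9. No profitable deviation — NE.
(D, R): Player B can switch to L (4.9 → 5.9). Not NE.

The unique pure-strategy Nash equilibrium is (D, L).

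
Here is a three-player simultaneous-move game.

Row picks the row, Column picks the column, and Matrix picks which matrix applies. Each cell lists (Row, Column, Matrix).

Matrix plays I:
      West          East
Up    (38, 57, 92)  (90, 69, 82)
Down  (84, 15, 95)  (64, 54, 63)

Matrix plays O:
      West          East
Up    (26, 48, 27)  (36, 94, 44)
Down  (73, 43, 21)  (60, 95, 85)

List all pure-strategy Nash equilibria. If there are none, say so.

The pure Nash equilibria are (Up, East, I), (Down, East, O).

(Up, West, I): Row can switch to Down (38 → 84). Not NE.
(Up, West, O): Row can switch to Down (26 → 73). Not NE.
(Up, East, I): Row gets 90, best alternative 64; Column gets 69, best alternative 57; Matrix gets 82, best alternative 44. No profitable deviation — NE.
(Up, East, O): Row can switch to Down (36 → 60). Not NE.
(Down, West, I): Column can switch to East (15 → 54). Not NE.
(Down, West, O): Column can switch to East (43 → 95). Not NE.
(Down, East, I): Row can switch to Up (64 → 90). Not NE.
(Down, East, O): Row gets 60, best alternative 36; Column gets 95, best alternative 43; Matrix gets 85, best alternative 63. No profitable deviation — NE.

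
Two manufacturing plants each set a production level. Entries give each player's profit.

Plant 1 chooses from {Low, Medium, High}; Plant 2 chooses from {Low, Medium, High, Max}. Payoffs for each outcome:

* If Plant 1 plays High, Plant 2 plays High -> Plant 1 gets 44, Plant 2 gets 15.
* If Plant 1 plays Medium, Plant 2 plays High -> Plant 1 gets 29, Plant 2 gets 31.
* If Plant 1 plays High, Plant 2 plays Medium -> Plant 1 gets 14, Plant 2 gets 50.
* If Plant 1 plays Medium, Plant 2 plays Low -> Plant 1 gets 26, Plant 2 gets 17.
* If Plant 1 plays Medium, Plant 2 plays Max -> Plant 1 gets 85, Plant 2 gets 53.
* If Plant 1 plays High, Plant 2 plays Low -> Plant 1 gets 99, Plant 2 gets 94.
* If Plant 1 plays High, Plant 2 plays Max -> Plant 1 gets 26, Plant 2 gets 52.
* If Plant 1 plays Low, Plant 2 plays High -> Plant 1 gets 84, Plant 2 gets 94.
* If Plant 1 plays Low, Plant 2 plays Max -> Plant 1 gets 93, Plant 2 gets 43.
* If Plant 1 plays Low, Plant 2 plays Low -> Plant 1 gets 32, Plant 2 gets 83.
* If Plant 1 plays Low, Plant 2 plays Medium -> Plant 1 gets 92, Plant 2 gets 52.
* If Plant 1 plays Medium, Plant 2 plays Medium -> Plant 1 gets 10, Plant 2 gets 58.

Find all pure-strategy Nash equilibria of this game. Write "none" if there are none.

Check each profile: it is a Nash equilibrium iff no player can strictly gain by switching unilaterally.
(Low, Low): Plant 1 can switch to High (32 → 99). Not NE.
(Low, Medium): Plant 2 can switch to Low (52 → 83). Not NE.
(Low, High): Plant 1 gets 84, best alternative 44; Plant 2 gets 94, best alternative 83. No profitable deviation — NE.
(Low, Max): Plant 2 can switch to Low (43 → 83). Not NE.
(Medium, Low): Plant 1 can switch to Low (26 → 32). Not NE.
(Medium, Medium): Plant 1 can switch to Low (10 → 92). Not NE.
(Medium, High): Plant 1 can switch to Low (29 → 84). Not NE.
(Medium, Max): Plant 1 can switch to Low (85 → 93). Not NE.
(High, Low): Plant 1 gets 99, best alternative 32; Plant 2 gets 94, best alternative 52. No profitable deviation — NE.
(High, Medium): Plant 1 can switch to Low (14 → 92). Not NE.
(The remaining 2 profiles each have a profitable deviation by the same check.)

The pure Nash equilibria are (Low, High) and (High, Low).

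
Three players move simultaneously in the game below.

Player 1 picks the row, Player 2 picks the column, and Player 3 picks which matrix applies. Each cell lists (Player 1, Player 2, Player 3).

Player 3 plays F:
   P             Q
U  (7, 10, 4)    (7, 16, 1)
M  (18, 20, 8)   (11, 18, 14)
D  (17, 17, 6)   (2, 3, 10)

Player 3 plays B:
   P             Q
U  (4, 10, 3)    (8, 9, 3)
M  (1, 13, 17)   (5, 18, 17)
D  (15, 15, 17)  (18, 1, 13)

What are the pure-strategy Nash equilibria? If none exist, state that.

The unique pure-strategy Nash equilibrium is (D, P, B).

Player 1 against (P, F): payoffs 7, 18, 17 → best response M.
Player 1 against (P, B): payoffs 4, 1, 15 → best response D.
Player 1 against (Q, F): payoffs 7, 11, 2 → best response M.
Player 1 against (Q, B): payoffs 8, 5, 18 → best response D.
Player 2 against (U, F): payoffs 10, 16 → best response Q.
Player 2 against (U, B): payoffs 10, 9 → best response P.
Player 2 against (M, F): payoffs 20, 18 → best response P.
Player 2 against (M, B): payoffs 13, 18 → best response Q.
Player 2 against (D, F): payoffs 17, 3 → best response P.
Player 2 against (D, B): payoffs 15, 1 → best response P.
Player 3 against (U, P): payoffs 4, 3 → best response F.
Player 3 against (U, Q): payoffs 1, 3 → best response B.
Player 3 against (M, P): payoffs 8, 17 → best response B.
Player 3 against (M, Q): payoffs 14, 17 → best response B.
Player 3 against (D, P): payoffs 6, 17 → best response B.
Player 3 against (D, Q): payoffs 10, 13 → best response B.
Mutual best responses: (D, P, B).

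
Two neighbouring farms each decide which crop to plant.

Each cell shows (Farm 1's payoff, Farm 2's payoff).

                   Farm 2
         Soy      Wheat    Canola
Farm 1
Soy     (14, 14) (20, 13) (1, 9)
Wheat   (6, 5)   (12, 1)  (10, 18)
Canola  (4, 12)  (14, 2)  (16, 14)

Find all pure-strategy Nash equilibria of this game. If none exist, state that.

Farm 1 against Soy: payoffs 14, 6, 4 → best response Soy.
Farm 1 against Wheat: payoffs 20, 12, 14 → best response Soy.
Farm 1 against Canola: payoffs 1, 10, 16 → best response Canola.
Farm 2 against Soy: payoffs 14, 13, 9 → best response Soy.
Farm 2 against Wheat: payoffs 5, 1, 18 → best response Canola.
Farm 2 against Canola: payoffs 12, 2, 14 → best response Canola.
Mutual best responses: (Soy, Soy); (Canola, Canola).

The pure Nash equilibria are (Soy, Soy), (Canola, Canola).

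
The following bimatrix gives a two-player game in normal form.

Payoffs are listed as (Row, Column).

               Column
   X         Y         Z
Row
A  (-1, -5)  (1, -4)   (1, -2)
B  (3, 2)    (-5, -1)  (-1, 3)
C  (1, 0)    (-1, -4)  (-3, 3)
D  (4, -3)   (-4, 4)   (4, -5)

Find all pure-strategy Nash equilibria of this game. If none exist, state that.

Row against X: payoffs -1, 3, 1, 4 → best response D.
Row against Y: payoffs 1, -5, -1, -4 → best response A.
Row against Z: payoffs 1, -1, -3, 4 → best response D.
Column against A: payoffs -5, -4, -2 → best response Z.
Column against B: payoffs 2, -1, 3 → best response Z.
Column against C: payoffs 0, -4, 3 → best response Z.
Column against D: payoffs -3, 4, -5 → best response Y.
No profile is a mutual best response for all players.

There is no pure-strategy Nash equilibrium.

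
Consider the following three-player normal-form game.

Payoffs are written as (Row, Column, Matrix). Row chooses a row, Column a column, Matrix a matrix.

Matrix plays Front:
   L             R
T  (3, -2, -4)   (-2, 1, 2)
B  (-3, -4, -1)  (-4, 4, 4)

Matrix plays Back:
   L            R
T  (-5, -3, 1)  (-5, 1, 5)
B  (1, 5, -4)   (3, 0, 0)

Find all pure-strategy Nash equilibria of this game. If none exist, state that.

No pure-strategy Nash equilibrium.

Row against (L, Front): payoffs 3, -3 → best response T.
Row against (L, Back): payoffs -5, 1 → best response B.
Row against (R, Front): payoffs -2, -4 → best response T.
Row against (R, Back): payoffs -5, 3 → best response B.
Column against (T, Front): payoffs -2, 1 → best response R.
Column against (T, Back): payoffs -3, 1 → best response R.
Column against (B, Front): payoffs -4, 4 → best response R.
Column against (B, Back): payoffs 5, 0 → best response L.
Matrix against (T, L): payoffs -4, 1 → best response Back.
Matrix against (T, R): payoffs 2, 5 → best response Back.
Matrix against (B, L): payoffs -1, -4 → best response Front.
Matrix against (B, R): payoffs 4, 0 → best response Front.
No profile is a mutual best response for all players.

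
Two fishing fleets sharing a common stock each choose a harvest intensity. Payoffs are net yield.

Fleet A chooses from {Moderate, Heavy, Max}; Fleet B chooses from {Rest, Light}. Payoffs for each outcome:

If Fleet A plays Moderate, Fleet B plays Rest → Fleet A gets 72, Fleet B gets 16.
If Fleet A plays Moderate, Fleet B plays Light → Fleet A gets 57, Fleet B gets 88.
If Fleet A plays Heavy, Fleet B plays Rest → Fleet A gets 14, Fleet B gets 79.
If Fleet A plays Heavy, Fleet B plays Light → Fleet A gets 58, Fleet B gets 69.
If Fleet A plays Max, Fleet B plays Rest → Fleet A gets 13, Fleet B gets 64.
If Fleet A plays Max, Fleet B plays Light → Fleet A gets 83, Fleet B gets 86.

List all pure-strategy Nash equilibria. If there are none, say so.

(Max, Light)

Fleet A against Rest: payoffs 72, 14, 13 → best response Moderate.
Fleet A against Light: payoffs 57, 58, 83 → best response Max.
Fleet B against Moderate: payoffs 16, 88 → best response Light.
Fleet B against Heavy: payoffs 79, 69 → best response Rest.
Fleet B against Max: payoffs 64, 86 → best response Light.
Mutual best responses: (Max, Light).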